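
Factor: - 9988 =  - 2^2*11^1*227^1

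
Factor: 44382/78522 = 13/23 = 13^1  *23^( - 1)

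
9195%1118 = 251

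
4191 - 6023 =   -  1832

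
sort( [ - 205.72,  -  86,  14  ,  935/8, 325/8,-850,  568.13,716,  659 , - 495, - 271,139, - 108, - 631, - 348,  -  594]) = [ -850 , - 631, - 594, - 495 , -348, - 271, - 205.72 , - 108, - 86,  14,  325/8,935/8,139,568.13 , 659, 716 ] 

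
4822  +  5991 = 10813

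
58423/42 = 58423/42 = 1391.02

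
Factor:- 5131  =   - 7^1*733^1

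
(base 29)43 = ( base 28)47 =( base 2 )1110111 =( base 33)3K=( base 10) 119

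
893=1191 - 298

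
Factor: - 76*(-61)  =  4636 = 2^2*19^1*61^1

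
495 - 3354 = -2859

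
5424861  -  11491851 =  - 6066990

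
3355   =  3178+177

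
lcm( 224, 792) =22176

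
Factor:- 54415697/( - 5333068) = 2^( - 2)*7^1* 13^( - 1) * 131^1*59341^1* 102559^( - 1)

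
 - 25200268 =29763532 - 54963800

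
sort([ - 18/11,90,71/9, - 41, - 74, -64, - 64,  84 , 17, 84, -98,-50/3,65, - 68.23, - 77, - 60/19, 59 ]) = [- 98,-77,  -  74,  -  68.23  , - 64, - 64,  -  41, - 50/3,  -  60/19,-18/11 , 71/9,17, 59 , 65,84, 84, 90]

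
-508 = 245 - 753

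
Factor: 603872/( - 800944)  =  -2^1*167^1*443^( - 1)  =  - 334/443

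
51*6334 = 323034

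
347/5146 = 347/5146 = 0.07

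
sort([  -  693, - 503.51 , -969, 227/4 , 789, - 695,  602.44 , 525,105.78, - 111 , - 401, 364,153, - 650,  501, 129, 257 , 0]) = [ - 969, - 695, - 693, - 650, - 503.51, - 401, - 111, 0, 227/4, 105.78,129, 153,257, 364,501,525, 602.44,789 ] 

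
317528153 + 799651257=1117179410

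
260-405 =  - 145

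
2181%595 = 396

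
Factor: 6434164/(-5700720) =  - 1608541/1425180  =  - 2^(- 2 )*3^( - 1)*5^( - 1 )*11^1*349^1*419^1*23753^( - 1 ) 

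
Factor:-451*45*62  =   -2^1*3^2*5^1* 11^1*31^1*41^1 = - 1258290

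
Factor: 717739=11^1*71^1*919^1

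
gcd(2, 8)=2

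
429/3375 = 143/1125 = 0.13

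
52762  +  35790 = 88552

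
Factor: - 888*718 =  - 2^4*3^1*37^1*359^1  =  - 637584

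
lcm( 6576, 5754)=46032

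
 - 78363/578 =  - 78363/578 = - 135.58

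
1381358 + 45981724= 47363082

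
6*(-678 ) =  - 4068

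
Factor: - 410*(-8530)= 2^2*5^2*41^1*853^1= 3497300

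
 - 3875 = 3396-7271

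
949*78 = 74022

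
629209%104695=1039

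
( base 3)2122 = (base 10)71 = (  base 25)2L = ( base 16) 47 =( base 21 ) 38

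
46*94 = 4324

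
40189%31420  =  8769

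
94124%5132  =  1748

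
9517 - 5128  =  4389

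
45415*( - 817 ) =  -37104055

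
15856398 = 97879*162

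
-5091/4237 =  - 5091/4237  =  -1.20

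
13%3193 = 13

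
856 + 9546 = 10402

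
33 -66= - 33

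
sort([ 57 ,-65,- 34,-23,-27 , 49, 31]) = [ - 65,-34, - 27, - 23, 31,49,57]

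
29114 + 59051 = 88165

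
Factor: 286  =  2^1 * 11^1*13^1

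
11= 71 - 60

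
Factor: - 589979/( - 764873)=13^2*101^( - 1)*3491^1*7573^( - 1)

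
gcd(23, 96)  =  1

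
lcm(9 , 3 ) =9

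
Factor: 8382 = 2^1*3^1 * 11^1*127^1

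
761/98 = 7+ 75/98 = 7.77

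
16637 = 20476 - 3839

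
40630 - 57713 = - 17083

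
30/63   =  10/21=0.48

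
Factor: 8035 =5^1*1607^1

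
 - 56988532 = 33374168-90362700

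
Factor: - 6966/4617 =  - 2^1*3^ (-1)*19^(-1)*43^1=   - 86/57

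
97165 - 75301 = 21864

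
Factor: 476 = 2^2*7^1*17^1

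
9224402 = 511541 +8712861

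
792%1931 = 792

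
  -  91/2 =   -  46 + 1/2 = - 45.50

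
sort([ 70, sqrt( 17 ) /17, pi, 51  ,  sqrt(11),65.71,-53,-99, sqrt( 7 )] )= [ - 99, - 53,sqrt(17)/17 , sqrt(7),pi , sqrt( 11 ), 51,65.71,70] 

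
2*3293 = 6586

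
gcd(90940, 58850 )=10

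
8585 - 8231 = 354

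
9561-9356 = 205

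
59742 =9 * 6638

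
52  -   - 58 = 110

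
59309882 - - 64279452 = 123589334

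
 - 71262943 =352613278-423876221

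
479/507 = 479/507 = 0.94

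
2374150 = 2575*922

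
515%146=77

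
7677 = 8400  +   - 723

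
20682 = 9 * 2298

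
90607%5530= 2127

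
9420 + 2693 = 12113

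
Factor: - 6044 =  - 2^2*1511^1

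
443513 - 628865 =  - 185352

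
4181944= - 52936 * ( - 79 ) 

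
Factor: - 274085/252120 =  - 287/264   =  - 2^(-3)*3^( - 1)* 7^1*11^( - 1 )*41^1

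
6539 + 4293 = 10832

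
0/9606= 0  =  0.00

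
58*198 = 11484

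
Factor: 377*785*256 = 75761920 = 2^8*5^1 * 13^1 * 29^1 * 157^1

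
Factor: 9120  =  2^5 * 3^1*5^1 * 19^1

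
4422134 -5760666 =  - 1338532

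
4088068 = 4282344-194276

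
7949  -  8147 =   -  198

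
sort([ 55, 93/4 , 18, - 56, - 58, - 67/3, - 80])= [ - 80, - 58, - 56, - 67/3,18,93/4  ,  55] 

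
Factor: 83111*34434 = 2861844174 = 2^1*3^2  *7^1 * 31^1*383^1*1913^1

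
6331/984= 6 + 427/984 = 6.43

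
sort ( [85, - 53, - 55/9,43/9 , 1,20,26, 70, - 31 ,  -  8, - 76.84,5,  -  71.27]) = [ - 76.84, - 71.27, - 53,-31, -8  , - 55/9,1, 43/9, 5 , 20 , 26,70 , 85 ] 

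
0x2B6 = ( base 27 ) pj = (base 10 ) 694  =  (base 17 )26E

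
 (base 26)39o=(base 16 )8EE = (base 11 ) 1799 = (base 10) 2286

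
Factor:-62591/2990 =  - 2^(  -  1) * 5^( - 1 )*13^( - 1 )*23^(  -  1 )*62591^1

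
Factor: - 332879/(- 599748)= 353/636= 2^( - 2 )*3^(-1) * 53^( - 1)*353^1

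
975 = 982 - 7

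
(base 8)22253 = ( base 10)9387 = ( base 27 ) cni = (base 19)1701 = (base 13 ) 4371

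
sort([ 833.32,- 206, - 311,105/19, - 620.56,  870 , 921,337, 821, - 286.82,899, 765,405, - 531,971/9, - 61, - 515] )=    [ - 620.56, -531, - 515,-311, - 286.82, - 206, - 61, 105/19 , 971/9,337,405,765, 821, 833.32,870,899,921 ]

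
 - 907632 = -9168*99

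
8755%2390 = 1585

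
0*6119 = 0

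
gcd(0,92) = 92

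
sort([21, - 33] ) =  [ - 33, 21 ] 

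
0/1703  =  0 = 0.00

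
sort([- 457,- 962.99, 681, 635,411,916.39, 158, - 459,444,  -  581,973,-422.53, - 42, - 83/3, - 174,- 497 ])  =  [ - 962.99 ,-581,  -  497, - 459,-457, - 422.53, - 174, - 42,  -  83/3,158, 411,444, 635,681, 916.39,973]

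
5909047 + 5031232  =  10940279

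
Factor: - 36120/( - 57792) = 5/8 = 2^ ( - 3 )*5^1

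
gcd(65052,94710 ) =6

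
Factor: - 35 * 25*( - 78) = 68250 = 2^1*3^1*5^3* 7^1*13^1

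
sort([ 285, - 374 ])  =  [ - 374,285] 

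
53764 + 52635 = 106399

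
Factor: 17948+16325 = 34273^1 =34273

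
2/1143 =2/1143 = 0.00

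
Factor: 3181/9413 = 3181^1*9413^ (-1)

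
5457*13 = 70941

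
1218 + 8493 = 9711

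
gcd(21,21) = 21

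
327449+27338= 354787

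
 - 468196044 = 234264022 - 702460066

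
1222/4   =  305 + 1/2 = 305.50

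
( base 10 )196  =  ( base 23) 8c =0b11000100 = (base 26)7E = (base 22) 8k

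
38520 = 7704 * 5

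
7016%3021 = 974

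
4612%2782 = 1830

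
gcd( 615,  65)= 5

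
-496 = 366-862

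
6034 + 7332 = 13366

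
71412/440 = 1623/10  =  162.30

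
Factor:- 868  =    -  2^2*7^1 *31^1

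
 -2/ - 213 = 2/213 = 0.01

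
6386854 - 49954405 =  - 43567551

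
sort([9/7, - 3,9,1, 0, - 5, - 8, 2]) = [ - 8 ,- 5, - 3, 0 , 1, 9/7  ,  2, 9 ]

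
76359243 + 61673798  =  138033041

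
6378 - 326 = 6052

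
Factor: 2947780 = 2^2*5^1*11^1*13399^1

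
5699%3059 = 2640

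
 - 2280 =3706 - 5986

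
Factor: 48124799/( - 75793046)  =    -  2^( - 1)*7^( - 1 ) *47^( - 1)*229^( - 1 ) * 503^( - 1)*48124799^1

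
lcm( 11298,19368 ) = 135576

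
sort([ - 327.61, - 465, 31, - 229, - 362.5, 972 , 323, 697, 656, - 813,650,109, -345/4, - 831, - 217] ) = [ - 831, - 813,-465, - 362.5, - 327.61, - 229, - 217,-345/4, 31,109,323,650,656 , 697,972]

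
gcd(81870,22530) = 30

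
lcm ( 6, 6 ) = 6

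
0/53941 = 0  =  0.00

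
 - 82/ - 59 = 1 + 23/59 = 1.39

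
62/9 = 6+8/9 = 6.89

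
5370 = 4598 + 772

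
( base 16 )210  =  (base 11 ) 440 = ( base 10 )528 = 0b1000010000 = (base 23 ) mm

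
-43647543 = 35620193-79267736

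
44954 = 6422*7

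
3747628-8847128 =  - 5099500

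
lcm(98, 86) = 4214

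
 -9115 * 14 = -127610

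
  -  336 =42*(  -  8)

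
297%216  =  81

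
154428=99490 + 54938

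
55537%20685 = 14167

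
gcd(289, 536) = 1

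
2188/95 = 2188/95 = 23.03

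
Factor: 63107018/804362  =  2427193/30937=19^1*30937^( - 1)* 127747^1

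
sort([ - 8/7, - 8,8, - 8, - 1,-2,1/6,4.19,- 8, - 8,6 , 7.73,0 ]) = [ - 8,  -  8, - 8, - 8, - 2, - 8/7, - 1, 0, 1/6 , 4.19,6,7.73,8]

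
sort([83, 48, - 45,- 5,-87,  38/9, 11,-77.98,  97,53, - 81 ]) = [- 87, - 81, - 77.98, - 45 , - 5,38/9,11, 48,53,83,97]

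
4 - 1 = 3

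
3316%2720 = 596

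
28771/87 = 28771/87 = 330.70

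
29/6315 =29/6315  =  0.00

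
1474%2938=1474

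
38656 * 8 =309248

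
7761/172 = 7761/172 = 45.12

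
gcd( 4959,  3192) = 57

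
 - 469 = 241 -710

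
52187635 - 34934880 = 17252755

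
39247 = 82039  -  42792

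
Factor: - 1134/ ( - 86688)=2^(-4 )*3^2*  43^( - 1) = 9/688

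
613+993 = 1606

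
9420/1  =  9420= 9420.00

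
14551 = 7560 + 6991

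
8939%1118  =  1113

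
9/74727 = 1/8303 = 0.00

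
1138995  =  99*11505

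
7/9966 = 7/9966 = 0.00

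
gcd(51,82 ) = 1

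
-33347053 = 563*(  -  59231) 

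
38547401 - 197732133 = -159184732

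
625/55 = 11 + 4/11 = 11.36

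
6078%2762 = 554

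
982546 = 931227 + 51319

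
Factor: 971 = 971^1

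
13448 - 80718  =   - 67270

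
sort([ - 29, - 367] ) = [-367 , - 29] 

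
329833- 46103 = 283730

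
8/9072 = 1/1134  =  0.00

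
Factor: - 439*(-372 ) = 2^2*3^1 * 31^1*439^1 = 163308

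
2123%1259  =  864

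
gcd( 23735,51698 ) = 1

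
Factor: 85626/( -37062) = - 67/29 = - 29^( - 1)*67^1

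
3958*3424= 13552192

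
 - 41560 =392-41952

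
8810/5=1762 = 1762.00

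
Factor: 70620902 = 2^1*11^1*23^1*233^1 * 599^1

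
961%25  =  11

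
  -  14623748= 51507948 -66131696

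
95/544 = 95/544 = 0.17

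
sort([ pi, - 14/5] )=[ - 14/5, pi] 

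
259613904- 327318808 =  - 67704904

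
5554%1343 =182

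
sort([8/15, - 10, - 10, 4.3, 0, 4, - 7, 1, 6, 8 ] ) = [ - 10,-10, - 7, 0,8/15, 1, 4, 4.3 , 6, 8] 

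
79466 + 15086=94552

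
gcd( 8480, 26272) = 32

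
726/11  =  66=66.00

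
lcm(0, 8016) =0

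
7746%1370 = 896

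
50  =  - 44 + 94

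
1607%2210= 1607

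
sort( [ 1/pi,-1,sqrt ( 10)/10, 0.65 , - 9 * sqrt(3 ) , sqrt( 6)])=[ - 9 *sqrt( 3), - 1,sqrt ( 10)/10, 1/pi, 0.65, sqrt(6)] 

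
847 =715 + 132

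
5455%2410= 635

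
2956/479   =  6 + 82/479=6.17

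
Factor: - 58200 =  - 2^3*3^1*5^2*97^1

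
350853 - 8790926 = - 8440073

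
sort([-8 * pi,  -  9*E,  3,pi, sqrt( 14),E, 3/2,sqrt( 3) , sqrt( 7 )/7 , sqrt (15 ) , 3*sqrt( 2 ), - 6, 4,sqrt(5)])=[ - 8*pi, - 9*E, - 6,sqrt( 7 )/7,3/2,sqrt( 3), sqrt( 5),E , 3, pi,sqrt(14 ), sqrt(15 ),4,  3*sqrt(2)]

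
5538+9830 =15368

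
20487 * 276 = 5654412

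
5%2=1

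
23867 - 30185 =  - 6318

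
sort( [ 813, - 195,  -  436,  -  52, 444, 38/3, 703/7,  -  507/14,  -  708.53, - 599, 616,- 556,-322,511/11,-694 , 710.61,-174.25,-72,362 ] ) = [  -  708.53 , - 694, - 599,  -  556, - 436 , - 322 ,-195,  -  174.25, - 72,  -  52, - 507/14,38/3, 511/11,703/7,362,  444,616, 710.61,813]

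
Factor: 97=97^1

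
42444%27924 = 14520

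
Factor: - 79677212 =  - 2^2*199^2*503^1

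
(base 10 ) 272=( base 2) 100010000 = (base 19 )e6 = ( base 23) BJ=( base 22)C8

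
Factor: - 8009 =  - 8009^1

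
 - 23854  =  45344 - 69198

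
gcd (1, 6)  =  1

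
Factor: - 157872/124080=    - 299/235 = - 5^(  -  1 )*13^1*23^1*47^( - 1)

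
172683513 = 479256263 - 306572750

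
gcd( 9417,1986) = 3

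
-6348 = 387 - 6735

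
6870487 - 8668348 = - 1797861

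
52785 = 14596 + 38189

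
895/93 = 895/93 = 9.62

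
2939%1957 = 982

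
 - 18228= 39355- 57583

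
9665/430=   1933/86 = 22.48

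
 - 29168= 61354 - 90522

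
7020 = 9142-2122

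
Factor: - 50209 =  - 23^1*37^1*59^1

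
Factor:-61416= - 2^3*3^2*853^1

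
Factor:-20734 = - 2^1 * 7^1*1481^1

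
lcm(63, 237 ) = 4977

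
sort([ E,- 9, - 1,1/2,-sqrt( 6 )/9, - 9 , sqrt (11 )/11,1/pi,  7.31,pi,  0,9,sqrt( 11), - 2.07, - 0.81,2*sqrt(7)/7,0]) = [-9, - 9, - 2.07, - 1, - 0.81, - sqrt( 6) /9,0,0 , sqrt( 11 )/11, 1/pi,1/2 , 2*sqrt (7)/7, E,pi , sqrt( 11), 7.31,9 ]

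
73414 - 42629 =30785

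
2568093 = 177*14509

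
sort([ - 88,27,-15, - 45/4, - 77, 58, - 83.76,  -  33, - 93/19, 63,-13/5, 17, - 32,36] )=[- 88, - 83.76, - 77, - 33,-32, - 15,-45/4, - 93/19,-13/5,17, 27,36, 58, 63 ] 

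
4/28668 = 1/7167 = 0.00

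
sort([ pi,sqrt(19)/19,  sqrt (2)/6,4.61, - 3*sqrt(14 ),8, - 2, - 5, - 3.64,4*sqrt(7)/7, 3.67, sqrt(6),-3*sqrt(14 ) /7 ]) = [ -3*sqrt(14), - 5 ,  -  3.64,  -  2, -3 *sqrt(14 )/7 , sqrt (19)/19,sqrt ( 2)/6, 4*sqrt( 7)/7, sqrt( 6),pi, 3.67,4.61,8]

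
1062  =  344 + 718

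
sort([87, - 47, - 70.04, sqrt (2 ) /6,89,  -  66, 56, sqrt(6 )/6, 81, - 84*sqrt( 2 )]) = [ - 84*sqrt(2 ), - 70.04, - 66, - 47,sqrt ( 2) /6, sqrt( 6 ) /6, 56, 81, 87, 89]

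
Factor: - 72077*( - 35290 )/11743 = 2543597330/11743= 2^1*5^1*3529^1 * 11743^( - 1) *72077^1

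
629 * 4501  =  2831129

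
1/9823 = 1/9823 =0.00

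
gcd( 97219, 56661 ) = 1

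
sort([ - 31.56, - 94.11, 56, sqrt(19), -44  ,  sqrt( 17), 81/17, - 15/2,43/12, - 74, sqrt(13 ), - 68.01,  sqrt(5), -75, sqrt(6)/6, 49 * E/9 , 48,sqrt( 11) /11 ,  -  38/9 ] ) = [ -94.11, - 75, - 74, - 68.01, - 44, - 31.56, - 15/2, - 38/9, sqrt (11)/11, sqrt(6 )/6, sqrt(5 ) , 43/12, sqrt( 13), sqrt( 17 ) , sqrt( 19), 81/17,49*E/9,48,  56] 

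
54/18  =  3 = 3.00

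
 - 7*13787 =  - 96509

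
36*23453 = 844308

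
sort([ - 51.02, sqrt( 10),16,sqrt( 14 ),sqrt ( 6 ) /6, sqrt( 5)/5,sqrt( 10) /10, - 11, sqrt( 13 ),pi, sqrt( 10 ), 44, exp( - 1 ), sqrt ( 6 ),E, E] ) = [ - 51.02, - 11, sqrt(10 ) /10,exp( - 1),sqrt(6 ) /6, sqrt(5 ) /5,sqrt( 6), E, E, pi, sqrt( 10 ),sqrt( 10 ), sqrt( 13)  ,  sqrt( 14 ), 16,44]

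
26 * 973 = 25298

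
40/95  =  8/19  =  0.42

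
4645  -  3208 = 1437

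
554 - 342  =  212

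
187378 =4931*38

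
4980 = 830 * 6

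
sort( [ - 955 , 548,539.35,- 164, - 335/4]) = [- 955, - 164, - 335/4,539.35,548 ] 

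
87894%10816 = 1366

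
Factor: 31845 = 3^1*5^1*11^1 *193^1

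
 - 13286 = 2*( - 6643 )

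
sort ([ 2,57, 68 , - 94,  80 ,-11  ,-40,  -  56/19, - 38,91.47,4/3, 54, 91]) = [ - 94, - 40,  -  38, -11,  -  56/19, 4/3,2, 54, 57, 68, 80, 91, 91.47 ]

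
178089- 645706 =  - 467617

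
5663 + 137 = 5800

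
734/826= 367/413=0.89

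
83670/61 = 1371 + 39/61 = 1371.64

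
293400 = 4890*60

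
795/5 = 159 = 159.00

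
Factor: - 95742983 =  - 7^1*43^1*179^1 * 1777^1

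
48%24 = 0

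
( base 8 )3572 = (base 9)2556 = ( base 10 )1914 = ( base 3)2121220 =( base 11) 1490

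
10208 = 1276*8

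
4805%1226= 1127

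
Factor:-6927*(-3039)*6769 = 142495254657 = 3^2 * 7^1 *967^1*1013^1*2309^1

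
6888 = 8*861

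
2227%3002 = 2227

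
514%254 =6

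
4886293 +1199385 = 6085678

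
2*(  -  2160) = -4320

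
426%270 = 156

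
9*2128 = 19152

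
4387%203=124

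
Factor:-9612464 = -2^4*367^1*1637^1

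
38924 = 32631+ 6293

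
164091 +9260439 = 9424530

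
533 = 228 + 305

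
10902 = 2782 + 8120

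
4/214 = 2/107 = 0.02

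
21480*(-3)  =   - 64440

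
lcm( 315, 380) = 23940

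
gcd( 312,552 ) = 24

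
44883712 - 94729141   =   - 49845429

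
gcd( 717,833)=1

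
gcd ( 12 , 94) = 2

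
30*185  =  5550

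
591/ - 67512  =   - 197/22504 = - 0.01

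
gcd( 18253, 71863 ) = 1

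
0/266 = 0 = 0.00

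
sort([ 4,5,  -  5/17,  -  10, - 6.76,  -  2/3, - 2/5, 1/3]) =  [-10, - 6.76, - 2/3 , - 2/5, - 5/17, 1/3,  4,5]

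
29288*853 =24982664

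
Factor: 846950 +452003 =1298953=   17^1*109^1 * 701^1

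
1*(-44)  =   - 44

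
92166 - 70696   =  21470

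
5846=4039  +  1807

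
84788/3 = 28262 + 2/3 = 28262.67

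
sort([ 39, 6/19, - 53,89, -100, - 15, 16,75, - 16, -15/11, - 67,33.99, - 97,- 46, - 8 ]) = [ - 100 , - 97, - 67, - 53, - 46, - 16 , - 15, -8, - 15/11 , 6/19, 16 , 33.99, 39,75,89]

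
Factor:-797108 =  - 2^2*13^1*15329^1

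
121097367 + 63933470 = 185030837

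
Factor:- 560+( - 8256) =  - 2^4 *19^1*29^1 = - 8816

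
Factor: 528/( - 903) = -2^4*7^( - 1)*11^1*43^( - 1 ) = - 176/301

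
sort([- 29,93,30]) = [ - 29,30,93] 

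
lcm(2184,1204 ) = 93912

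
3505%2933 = 572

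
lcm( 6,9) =18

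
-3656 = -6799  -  -3143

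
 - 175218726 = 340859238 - 516077964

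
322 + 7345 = 7667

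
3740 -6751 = - 3011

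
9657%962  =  37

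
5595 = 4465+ 1130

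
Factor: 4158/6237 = 2/3 = 2^1*3^(-1 )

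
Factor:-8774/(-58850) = 5^( - 2)*11^(-1 ) * 41^1 = 41/275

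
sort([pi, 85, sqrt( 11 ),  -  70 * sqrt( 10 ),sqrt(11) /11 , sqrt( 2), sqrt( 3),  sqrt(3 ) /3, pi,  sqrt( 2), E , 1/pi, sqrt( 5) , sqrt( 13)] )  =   [-70*sqrt( 10 ) , sqrt (11)/11 , 1/pi, sqrt( 3 )/3, sqrt( 2),sqrt( 2) , sqrt ( 3) , sqrt( 5 ) , E, pi , pi,sqrt( 11) , sqrt( 13),85]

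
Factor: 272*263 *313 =22390768 = 2^4*17^1 * 263^1 * 313^1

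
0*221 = 0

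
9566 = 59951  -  50385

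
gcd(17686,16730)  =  478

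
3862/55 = 70  +  12/55 = 70.22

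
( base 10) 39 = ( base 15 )29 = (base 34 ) 15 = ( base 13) 30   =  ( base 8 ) 47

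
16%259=16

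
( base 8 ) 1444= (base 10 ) 804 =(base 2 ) 1100100100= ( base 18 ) 28C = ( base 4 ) 30210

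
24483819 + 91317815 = 115801634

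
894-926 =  -32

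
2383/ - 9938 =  - 1+7555/9938 =- 0.24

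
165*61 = 10065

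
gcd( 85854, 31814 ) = 2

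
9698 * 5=48490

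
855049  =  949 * 901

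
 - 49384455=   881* ( - 56055)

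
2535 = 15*169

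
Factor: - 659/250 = - 2^( - 1)*5^( - 3 )*659^1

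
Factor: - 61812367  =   - 229^1 * 269923^1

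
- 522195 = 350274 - 872469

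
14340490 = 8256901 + 6083589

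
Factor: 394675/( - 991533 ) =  - 3^(-1) * 5^2*67^( - 1 )*4933^( - 1)*15787^1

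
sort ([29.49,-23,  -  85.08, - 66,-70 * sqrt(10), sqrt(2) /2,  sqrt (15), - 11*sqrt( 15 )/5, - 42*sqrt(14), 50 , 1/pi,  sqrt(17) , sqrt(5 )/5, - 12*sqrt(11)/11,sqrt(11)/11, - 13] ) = [ - 70*sqrt(10), - 42*sqrt(14 ),  -  85.08 , - 66, - 23,-13, - 11*sqrt(15 )/5, - 12*sqrt( 11)/11, sqrt( 11)/11, 1/pi, sqrt(5)/5, sqrt(2 ) /2, sqrt (15),sqrt (17), 29.49 , 50 ]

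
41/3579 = 41/3579 =0.01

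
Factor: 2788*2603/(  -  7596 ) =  - 1814291/1899 = - 3^ (  -  2)*17^1 *19^1* 41^1*137^1 * 211^( - 1 )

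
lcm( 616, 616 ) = 616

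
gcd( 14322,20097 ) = 231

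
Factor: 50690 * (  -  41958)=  - 2126851020 = - 2^2*3^4 *5^1*7^1*37^2*137^1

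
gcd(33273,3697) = 3697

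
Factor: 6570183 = 3^1* 313^1*6997^1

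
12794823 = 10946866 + 1847957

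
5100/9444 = 425/787 = 0.54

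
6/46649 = 6/46649 = 0.00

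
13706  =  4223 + 9483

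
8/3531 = 8/3531= 0.00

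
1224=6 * 204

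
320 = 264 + 56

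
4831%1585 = 76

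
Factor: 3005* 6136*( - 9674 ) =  - 178375790320  =  - 2^4*5^1 * 7^1 * 13^1*59^1*601^1 * 691^1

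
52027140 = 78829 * 660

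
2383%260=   43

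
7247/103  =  7247/103 =70.36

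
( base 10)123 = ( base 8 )173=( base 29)47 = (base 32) 3r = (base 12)a3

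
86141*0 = 0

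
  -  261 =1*(-261)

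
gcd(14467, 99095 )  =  1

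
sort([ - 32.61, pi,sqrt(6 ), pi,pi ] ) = [ - 32.61,sqrt( 6 ), pi,pi,  pi ] 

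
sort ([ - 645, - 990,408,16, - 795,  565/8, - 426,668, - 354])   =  [ - 990,-795, -645, - 426, - 354, 16,565/8, 408,668]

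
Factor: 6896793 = 3^1 * 229^1*10039^1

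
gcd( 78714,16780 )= 2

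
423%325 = 98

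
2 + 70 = 72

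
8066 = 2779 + 5287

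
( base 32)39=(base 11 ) 96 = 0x69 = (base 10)105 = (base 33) 36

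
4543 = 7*649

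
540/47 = 11 + 23/47 = 11.49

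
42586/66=21293/33 =645.24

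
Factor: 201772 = 2^2*73^1*691^1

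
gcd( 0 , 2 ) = 2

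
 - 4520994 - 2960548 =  - 7481542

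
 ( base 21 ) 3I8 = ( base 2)11010101101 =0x6AD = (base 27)298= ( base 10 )1709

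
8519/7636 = 8519/7636 = 1.12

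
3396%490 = 456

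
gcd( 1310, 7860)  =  1310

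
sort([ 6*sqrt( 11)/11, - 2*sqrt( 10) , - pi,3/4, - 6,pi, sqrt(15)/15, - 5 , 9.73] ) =[-2*sqrt( 10) , - 6, -5, - pi,sqrt( 15 ) /15,3/4, 6*sqrt( 11) /11, pi, 9.73] 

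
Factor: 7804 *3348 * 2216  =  2^7*3^3 * 31^1*277^1 *1951^1 = 57899187072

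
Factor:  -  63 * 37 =-2331 = - 3^2*7^1*37^1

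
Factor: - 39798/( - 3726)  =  737/69 = 3^( - 1 )*11^1 * 23^(-1)*67^1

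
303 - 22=281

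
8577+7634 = 16211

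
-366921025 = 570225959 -937146984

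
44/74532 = 11/18633 = 0.00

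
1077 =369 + 708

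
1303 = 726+577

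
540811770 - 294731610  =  246080160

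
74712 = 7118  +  67594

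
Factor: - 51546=-2^1*3^1*11^2*71^1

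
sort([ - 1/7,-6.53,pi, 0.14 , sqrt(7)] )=[ - 6.53, - 1/7, 0.14,  sqrt( 7) , pi] 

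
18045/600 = 1203/40 = 30.07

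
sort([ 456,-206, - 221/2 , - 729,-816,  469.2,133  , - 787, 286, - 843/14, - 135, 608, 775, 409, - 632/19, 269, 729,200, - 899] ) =[-899,- 816, - 787, - 729, - 206,-135, - 221/2,  -  843/14,-632/19,133, 200, 269, 286,409, 456,469.2,608, 729, 775]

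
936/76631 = 936/76631 = 0.01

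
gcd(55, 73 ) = 1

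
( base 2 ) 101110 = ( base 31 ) 1f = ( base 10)46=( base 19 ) 28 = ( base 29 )1h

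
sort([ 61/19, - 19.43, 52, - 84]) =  [  -  84, - 19.43, 61/19,  52 ]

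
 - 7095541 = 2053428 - 9148969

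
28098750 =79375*354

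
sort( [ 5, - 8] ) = [ - 8,5]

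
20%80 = 20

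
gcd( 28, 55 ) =1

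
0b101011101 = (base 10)349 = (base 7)1006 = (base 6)1341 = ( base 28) CD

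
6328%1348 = 936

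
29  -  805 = -776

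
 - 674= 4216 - 4890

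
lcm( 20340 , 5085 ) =20340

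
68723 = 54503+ 14220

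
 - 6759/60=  - 2253/20 = -  112.65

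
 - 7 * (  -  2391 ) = 16737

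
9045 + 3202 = 12247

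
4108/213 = 4108/213= 19.29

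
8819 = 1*8819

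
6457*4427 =28585139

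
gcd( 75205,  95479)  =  1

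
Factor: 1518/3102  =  23^1*47^( - 1)  =  23/47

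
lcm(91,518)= 6734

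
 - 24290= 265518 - 289808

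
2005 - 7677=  - 5672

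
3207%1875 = 1332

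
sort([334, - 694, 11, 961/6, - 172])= [ - 694, - 172, 11 , 961/6,  334]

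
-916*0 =0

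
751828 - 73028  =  678800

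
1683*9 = 15147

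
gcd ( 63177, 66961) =1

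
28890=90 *321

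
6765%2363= 2039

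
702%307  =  88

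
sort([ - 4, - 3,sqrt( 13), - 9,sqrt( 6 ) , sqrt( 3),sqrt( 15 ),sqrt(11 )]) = [ - 9, - 4, - 3,sqrt(3),sqrt (6),sqrt( 11 ) , sqrt( 13),  sqrt (15) ]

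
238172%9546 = 9068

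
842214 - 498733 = 343481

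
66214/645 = 102 + 424/645 = 102.66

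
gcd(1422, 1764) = 18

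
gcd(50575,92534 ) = 1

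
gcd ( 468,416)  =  52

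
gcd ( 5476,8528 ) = 4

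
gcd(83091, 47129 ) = 1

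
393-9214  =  -8821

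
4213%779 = 318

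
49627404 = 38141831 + 11485573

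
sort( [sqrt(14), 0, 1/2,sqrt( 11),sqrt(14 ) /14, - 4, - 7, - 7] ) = [  -  7,  -  7, - 4,0,sqrt ( 14 )/14,1/2,  sqrt(11 ), sqrt( 14)]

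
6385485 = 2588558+3796927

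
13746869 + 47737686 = 61484555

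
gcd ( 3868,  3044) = 4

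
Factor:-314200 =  - 2^3*5^2*1571^1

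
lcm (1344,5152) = 30912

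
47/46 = 1+1/46 = 1.02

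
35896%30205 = 5691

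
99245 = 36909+62336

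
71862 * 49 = 3521238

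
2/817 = 2/817 = 0.00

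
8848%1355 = 718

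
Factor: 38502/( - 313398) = -3^1*31^1*757^( - 1) = - 93/757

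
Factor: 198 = 2^1*3^2*11^1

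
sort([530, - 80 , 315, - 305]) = [ - 305, - 80 , 315,530] 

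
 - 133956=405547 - 539503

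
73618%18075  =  1318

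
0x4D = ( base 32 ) 2d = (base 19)41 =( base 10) 77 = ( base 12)65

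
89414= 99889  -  10475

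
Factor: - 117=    - 3^2*13^1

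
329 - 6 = 323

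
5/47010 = 1/9402 = 0.00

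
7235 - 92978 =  - 85743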